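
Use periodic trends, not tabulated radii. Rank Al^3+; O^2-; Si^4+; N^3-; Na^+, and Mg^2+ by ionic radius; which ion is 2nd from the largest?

O^2-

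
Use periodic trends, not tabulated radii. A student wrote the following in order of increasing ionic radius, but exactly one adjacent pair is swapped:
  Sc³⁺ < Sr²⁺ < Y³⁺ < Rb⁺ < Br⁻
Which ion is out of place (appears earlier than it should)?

Sr²⁺

Check each adjacent pair. Sr²⁺ and Y³⁺ are reversed: both have 36 electrons but Z(Y)=39 > Z(Sr)=38, so Y³⁺ should be the smaller of the two. No other neighbouring pair contradicts the periodic trends, so Sr²⁺ is the ion listed too early.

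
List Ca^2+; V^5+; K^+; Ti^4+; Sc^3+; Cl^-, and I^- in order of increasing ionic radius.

Tabulating Z and e⁻: V^5+: 18 e⁻, Z=23, Ti^4+: 18 e⁻, Z=22, Sc^3+: 18 e⁻, Z=21, Ca^2+: 18 e⁻, Z=20, K^+: 18 e⁻, Z=19, Cl^-: 18 e⁻, Z=17, I^-: 54 e⁻, Z=53. V^5+ < Ti^4+ (isoelectronic, higher Z=23 is smaller); Ti^4+ < Sc^3+ (both 18 e⁻, Z=22>21); Sc^3+ < Ca^2+ (both 18 e⁻, Z=21>20); Ca^2+ < K^+ (both 18 e⁻, Z=20>19); K^+ < Cl^- (both 18 e⁻, Z=19>17); Cl^- < I^- (same group, 2 shells fewer).

V^5+ < Ti^4+ < Sc^3+ < Ca^2+ < K^+ < Cl^- < I^-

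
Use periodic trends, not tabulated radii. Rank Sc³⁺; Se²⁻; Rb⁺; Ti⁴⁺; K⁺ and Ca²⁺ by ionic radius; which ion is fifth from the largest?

Tabulating Z and e⁻: Ti⁴⁺: 18 e⁻, Z=22, Sc³⁺: 18 e⁻, Z=21, Ca²⁺: 18 e⁻, Z=20, K⁺: 18 e⁻, Z=19, Rb⁺: 36 e⁻, Z=37, Se²⁻: 36 e⁻, Z=34. Ti⁴⁺ < Sc³⁺ (isoelectronic, higher Z=22 is smaller); Sc³⁺ < Ca²⁺ (both 18 e⁻, Z=21>20); Ca²⁺ < K⁺ (both 18 e⁻, Z=20>19); K⁺ < Rb⁺ (same group, 1 shell fewer); Rb⁺ < Se²⁻ (isoelectronic, higher Z=37 is smaller).
That gives Ti⁴⁺ < Sc³⁺ < Ca²⁺ < K⁺ < Rb⁺ < Se²⁻. From the largest end, number 5 is Sc³⁺.

Sc³⁺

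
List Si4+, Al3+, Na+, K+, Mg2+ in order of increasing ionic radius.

Tabulating Z and e⁻: Si4+ (Z=14, 10 e⁻), Al3+ (Z=13, 10 e⁻), Mg2+ (Z=12, 10 e⁻), Na+ (Z=11, 10 e⁻), K+ (Z=19, 18 e⁻). Si4+ < Al3+ (both 10 e⁻, Z=14>13); Al3+ < Mg2+ (both 10 e⁻, Z=13>12); Mg2+ < Na+ (both 10 e⁻, Z=12>11); Na+ < K+ (same group, 1 shell fewer).

Si4+ < Al3+ < Mg2+ < Na+ < K+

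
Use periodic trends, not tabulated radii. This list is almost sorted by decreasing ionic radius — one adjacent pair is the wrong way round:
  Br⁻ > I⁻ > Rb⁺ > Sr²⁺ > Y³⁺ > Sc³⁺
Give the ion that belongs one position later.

Br⁻

Compare adjacent ions: Br⁻ and I⁻ are in one column with the same charge; the lighter period-4 ion has one fewer shell and is smaller — yet in this decreasing list Br⁻ sits before I⁻. Nothing else is reversed, so Br⁻ should move one place to the right.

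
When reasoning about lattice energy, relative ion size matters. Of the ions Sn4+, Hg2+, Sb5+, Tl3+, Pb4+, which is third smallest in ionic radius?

Pb4+

Sb5+ (Z=51, 46 e⁻), Sn4+ (Z=50, 46 e⁻), Pb4+ (Z=82, 78 e⁻), Tl3+ (Z=81, 78 e⁻), Hg2+ (Z=80, 78 e⁻). Sb5+ < Sn4+ (both 46 e⁻, Z=51>50); Sn4+ < Pb4+ (same group, period 5 vs 6); Pb4+ < Tl3+ (isoelectronic, higher Z=82 is smaller); Tl3+ < Hg2+ (isoelectronic, higher Z=81 is smaller).
So the order is Sb5+ < Sn4+ < Pb4+ < Tl3+ < Hg2+; the 3rd-smallest ion is Pb4+.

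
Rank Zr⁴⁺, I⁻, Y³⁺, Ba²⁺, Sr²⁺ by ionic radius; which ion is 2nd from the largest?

Ba²⁺

Electron counts and nuclear charges: Zr⁴⁺ (Z=40, 36 e⁻), Y³⁺ (Z=39, 36 e⁻), Sr²⁺ (Z=38, 36 e⁻), Ba²⁺ (Z=56, 54 e⁻), I⁻ (Z=53, 54 e⁻). Zr⁴⁺ < Y³⁺ (both 36 e⁻, Z=40>39); Y³⁺ < Sr²⁺ (isoelectronic, higher Z=39 is smaller); Sr²⁺ < Ba²⁺ (same group, 1 shell fewer); Ba²⁺ < I⁻ (both 54 e⁻, Z=56>53).
That gives Zr⁴⁺ < Y³⁺ < Sr²⁺ < Ba²⁺ < I⁻. From the largest end, number 2 is Ba²⁺.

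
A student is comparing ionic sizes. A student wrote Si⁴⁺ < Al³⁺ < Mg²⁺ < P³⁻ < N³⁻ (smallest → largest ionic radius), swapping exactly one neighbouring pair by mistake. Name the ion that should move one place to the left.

Check each adjacent pair. P³⁻ and N³⁻ are reversed: same group and charge — period 2 sits above period 3, so N³⁻ is smaller. No other neighbouring pair contradicts the periodic trends, so N³⁻ is the ion listed too late.

N³⁻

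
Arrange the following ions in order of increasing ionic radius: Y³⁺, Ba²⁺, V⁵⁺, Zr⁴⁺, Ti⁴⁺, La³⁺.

Electron counts and nuclear charges: V⁵⁺ has 18 e⁻ (Z=23), Ti⁴⁺ has 18 e⁻ (Z=22), Zr⁴⁺ has 36 e⁻ (Z=40), Y³⁺ has 36 e⁻ (Z=39), La³⁺ has 54 e⁻ (Z=57), Ba²⁺ has 54 e⁻ (Z=56). V⁵⁺ < Ti⁴⁺ (both 18 e⁻, Z=23>22); Ti⁴⁺ < Zr⁴⁺ (same group, 1 shell fewer); Zr⁴⁺ < Y³⁺ (both 36 e⁻, Z=40>39); Y³⁺ < La³⁺ (same group, period 5 vs 6); La³⁺ < Ba²⁺ (isoelectronic, higher Z=57 is smaller).

V⁵⁺ < Ti⁴⁺ < Zr⁴⁺ < Y³⁺ < La³⁺ < Ba²⁺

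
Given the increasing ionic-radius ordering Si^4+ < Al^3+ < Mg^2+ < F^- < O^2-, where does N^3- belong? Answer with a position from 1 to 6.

6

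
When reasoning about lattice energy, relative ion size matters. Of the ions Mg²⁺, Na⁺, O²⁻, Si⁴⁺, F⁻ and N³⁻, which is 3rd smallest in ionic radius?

All of these have 10 electrons (isoelectronic). With the same electron cloud, the ion with the most protons pulls it in tightest. Nuclear charges: Si⁴⁺ (Z=14), Mg²⁺ (Z=12), Na⁺ (Z=11), F⁻ (Z=9), O²⁻ (Z=8), N³⁻ (Z=7). Highest Z is smallest.
Full ascending order: Si⁴⁺ < Mg²⁺ < Na⁺ < F⁻ < O²⁻ < N³⁻. Counting from the smallest, position 3 is Na⁺.

Na⁺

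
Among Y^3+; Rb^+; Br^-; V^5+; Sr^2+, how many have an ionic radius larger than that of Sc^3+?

Work out protons and electrons: V^5+ (Z=23, 18 e⁻), Sc^3+ (Z=21, 18 e⁻), Y^3+ (Z=39, 36 e⁻), Sr^2+ (Z=38, 36 e⁻), Rb^+ (Z=37, 36 e⁻), Br^- (Z=35, 36 e⁻). V^5+ < Sc^3+ (isoelectronic, higher Z=23 is smaller); Sc^3+ < Y^3+ (same group, 1 shell fewer); Y^3+ < Sr^2+ (both 36 e⁻, Z=39>38); Sr^2+ < Rb^+ (both 36 e⁻, Z=38>37); Rb^+ < Br^- (isoelectronic, higher Z=37 is smaller).
Placing each against Sc^3+: smaller — V^5+; larger — Y^3+, Sr^2+, Rb^+, Br^-. Count: 4.

4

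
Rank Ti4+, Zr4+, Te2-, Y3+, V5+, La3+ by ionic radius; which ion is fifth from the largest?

Ti4+

Electron counts and nuclear charges: V5+: 18 e⁻, Z=23, Ti4+: 18 e⁻, Z=22, Zr4+: 36 e⁻, Z=40, Y3+: 36 e⁻, Z=39, La3+: 54 e⁻, Z=57, Te2-: 54 e⁻, Z=52. V5+ < Ti4+ (isoelectronic, higher Z=23 is smaller); Ti4+ < Zr4+ (same group, 1 shell fewer); Zr4+ < Y3+ (both 36 e⁻, Z=40>39); Y3+ < La3+ (same group, 1 shell fewer); La3+ < Te2- (both 54 e⁻, Z=57>52).
That gives V5+ < Ti4+ < Zr4+ < Y3+ < La3+ < Te2-. From the largest end, number 5 is Ti4+.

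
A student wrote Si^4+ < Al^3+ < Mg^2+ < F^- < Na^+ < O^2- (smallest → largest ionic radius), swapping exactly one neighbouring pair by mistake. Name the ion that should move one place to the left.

Na^+

Scanning neighbour by neighbour, only F^-/Na^+ violates a trend: Na^+ and F^- share 10 electrons; the higher nuclear charge on Na (Z=11) contracts it more, so Na^+ < F^-. That makes Na^+ the one sitting a position late relative to where it belongs.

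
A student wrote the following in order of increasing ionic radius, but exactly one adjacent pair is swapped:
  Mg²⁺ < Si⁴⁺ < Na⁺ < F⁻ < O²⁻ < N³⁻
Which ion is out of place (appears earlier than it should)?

Mg²⁺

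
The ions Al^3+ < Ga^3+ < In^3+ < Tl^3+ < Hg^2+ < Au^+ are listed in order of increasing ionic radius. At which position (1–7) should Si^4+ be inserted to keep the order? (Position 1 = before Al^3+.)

1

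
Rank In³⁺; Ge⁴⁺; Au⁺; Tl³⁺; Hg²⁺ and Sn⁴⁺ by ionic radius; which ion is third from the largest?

Tl³⁺

First list Z and electron count for each: Ge⁴⁺ (Z=32, 28 e⁻), Sn⁴⁺ (Z=50, 46 e⁻), In³⁺ (Z=49, 46 e⁻), Tl³⁺ (Z=81, 78 e⁻), Hg²⁺ (Z=80, 78 e⁻), Au⁺ (Z=79, 78 e⁻). Ge⁴⁺ < Sn⁴⁺ (same group, 1 shell fewer); Sn⁴⁺ < In³⁺ (both 46 e⁻, Z=50>49); In³⁺ < Tl³⁺ (same group, 1 shell fewer); Tl³⁺ < Hg²⁺ (isoelectronic, higher Z=81 is smaller); Hg²⁺ < Au⁺ (both 78 e⁻, Z=80>79).
Full ascending order: Ge⁴⁺ < Sn⁴⁺ < In³⁺ < Tl³⁺ < Hg²⁺ < Au⁺. Counting from the largest, position 3 is Tl³⁺.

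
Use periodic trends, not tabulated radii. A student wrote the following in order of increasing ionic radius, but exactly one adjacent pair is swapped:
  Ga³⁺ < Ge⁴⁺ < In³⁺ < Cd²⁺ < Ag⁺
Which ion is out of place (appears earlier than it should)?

Scanning neighbour by neighbour, only Ga³⁺/Ge⁴⁺ violates a trend: both have 28 electrons but Z(Ge)=32 > Z(Ga)=31, so Ge⁴⁺ should be the smaller of the two. That makes Ga³⁺ the one sitting a position early relative to where it belongs.

Ga³⁺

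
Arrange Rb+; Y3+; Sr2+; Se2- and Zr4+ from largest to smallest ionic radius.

Se2- > Rb+ > Sr2+ > Y3+ > Zr4+

Each ion has 36 electrons. The ranking follows nuclear charge in reverse — greater Z gives a smaller radius. Zr4+ (Z=40), Y3+ (Z=39), Sr2+ (Z=38), Rb+ (Z=37), Se2- (Z=34).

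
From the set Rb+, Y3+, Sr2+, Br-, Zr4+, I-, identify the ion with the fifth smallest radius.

Br-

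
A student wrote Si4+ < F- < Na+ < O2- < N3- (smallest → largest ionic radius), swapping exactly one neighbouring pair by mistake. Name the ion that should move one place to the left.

Na+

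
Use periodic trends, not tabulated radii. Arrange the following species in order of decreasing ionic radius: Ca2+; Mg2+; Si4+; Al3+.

First list Z and electron count for each: Si4+: 10 e⁻, Z=14, Al3+: 10 e⁻, Z=13, Mg2+: 10 e⁻, Z=12, Ca2+: 18 e⁻, Z=20. Si4+ < Al3+ (isoelectronic, higher Z=14 is smaller); Al3+ < Mg2+ (isoelectronic, higher Z=13 is smaller); Mg2+ < Ca2+ (same group, 1 shell fewer).

Ca2+ > Mg2+ > Al3+ > Si4+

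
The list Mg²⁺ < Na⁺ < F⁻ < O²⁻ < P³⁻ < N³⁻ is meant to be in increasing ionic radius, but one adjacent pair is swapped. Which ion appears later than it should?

The pair P³⁻, N³⁻ is the wrong way round — both in group 15 with the same charge; N³⁻ (period 2) has the smaller radius. All other adjacent pairs agree with periodic trends, so N³⁻ is the misplaced ion.

N³⁻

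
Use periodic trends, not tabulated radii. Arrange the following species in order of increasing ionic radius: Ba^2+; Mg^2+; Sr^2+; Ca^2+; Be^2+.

Be^2+ < Mg^2+ < Ca^2+ < Sr^2+ < Ba^2+

All are in the same group with charge +2. Radius grows down the group as n (the outermost shell) increases.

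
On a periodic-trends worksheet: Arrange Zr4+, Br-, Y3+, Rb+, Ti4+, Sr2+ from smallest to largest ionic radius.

Ti4+ < Zr4+ < Y3+ < Sr2+ < Rb+ < Br-

Electron counts and nuclear charges: Ti4+: 18 e⁻, Z=22, Zr4+: 36 e⁻, Z=40, Y3+: 36 e⁻, Z=39, Sr2+: 36 e⁻, Z=38, Rb+: 36 e⁻, Z=37, Br-: 36 e⁻, Z=35. Ti4+ < Zr4+ (same group, 1 shell fewer); Zr4+ < Y3+ (isoelectronic, higher Z=40 is smaller); Y3+ < Sr2+ (isoelectronic, higher Z=39 is smaller); Sr2+ < Rb+ (both 36 e⁻, Z=38>37); Rb+ < Br- (isoelectronic, higher Z=37 is smaller).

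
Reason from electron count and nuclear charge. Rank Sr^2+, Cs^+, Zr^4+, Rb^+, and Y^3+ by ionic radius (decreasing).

Cs^+ > Rb^+ > Sr^2+ > Y^3+ > Zr^4+

Zr^4+ (Z=40, 36 e⁻), Y^3+ (Z=39, 36 e⁻), Sr^2+ (Z=38, 36 e⁻), Rb^+ (Z=37, 36 e⁻), Cs^+ (Z=55, 54 e⁻). Zr^4+ < Y^3+ (isoelectronic, higher Z=40 is smaller); Y^3+ < Sr^2+ (both 36 e⁻, Z=39>38); Sr^2+ < Rb^+ (isoelectronic, higher Z=38 is smaller); Rb^+ < Cs^+ (same group, 1 shell fewer).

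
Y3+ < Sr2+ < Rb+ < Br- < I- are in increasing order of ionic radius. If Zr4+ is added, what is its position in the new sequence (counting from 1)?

1

Zr4+: 36 e⁻, Z=40, Y3+: 36 e⁻, Z=39, Sr2+: 36 e⁻, Z=38, Rb+: 36 e⁻, Z=37, Br-: 36 e⁻, Z=35, I-: 54 e⁻, Z=53. Zr4+ < Y3+ (isoelectronic, higher Z=40 is smaller); Y3+ < Sr2+ (both 36 e⁻, Z=39>38); Sr2+ < Rb+ (both 36 e⁻, Z=38>37); Rb+ < Br- (both 36 e⁻, Z=37>35); Br- < I- (same group, 1 shell fewer).
With Zr4+ included the full order is Zr4+ < Y3+ < Sr2+ < Rb+ < Br- < I-, so it takes position 1.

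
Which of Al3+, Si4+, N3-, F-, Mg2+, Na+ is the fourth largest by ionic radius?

Mg2+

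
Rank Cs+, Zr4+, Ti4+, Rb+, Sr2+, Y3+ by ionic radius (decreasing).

Tabulating Z and e⁻: Ti4+ (Z=22, 18 e⁻), Zr4+ (Z=40, 36 e⁻), Y3+ (Z=39, 36 e⁻), Sr2+ (Z=38, 36 e⁻), Rb+ (Z=37, 36 e⁻), Cs+ (Z=55, 54 e⁻). Ti4+ < Zr4+ (same group, 1 shell fewer); Zr4+ < Y3+ (both 36 e⁻, Z=40>39); Y3+ < Sr2+ (both 36 e⁻, Z=39>38); Sr2+ < Rb+ (isoelectronic, higher Z=38 is smaller); Rb+ < Cs+ (same group, period 5 vs 6).

Cs+ > Rb+ > Sr2+ > Y3+ > Zr4+ > Ti4+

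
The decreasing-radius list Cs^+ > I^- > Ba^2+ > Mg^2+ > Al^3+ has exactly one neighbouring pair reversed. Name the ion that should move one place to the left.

The pair Cs^+, I^- is the wrong way round — both have 54 electrons but Z(Cs)=55 > Z(I)=53, so Cs^+ should be the smaller of the two. All other adjacent pairs agree with periodic trends, so I^- is the misplaced ion.

I^-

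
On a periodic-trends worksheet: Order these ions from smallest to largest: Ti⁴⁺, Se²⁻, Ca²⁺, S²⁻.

Ti⁴⁺ has 18 e⁻ (Z=22), Ca²⁺ has 18 e⁻ (Z=20), S²⁻ has 18 e⁻ (Z=16), Se²⁻ has 36 e⁻ (Z=34). Ti⁴⁺ < Ca²⁺ (both 18 e⁻, Z=22>20); Ca²⁺ < S²⁻ (both 18 e⁻, Z=20>16); S²⁻ < Se²⁻ (same group, 1 shell fewer).

Ti⁴⁺ < Ca²⁺ < S²⁻ < Se²⁻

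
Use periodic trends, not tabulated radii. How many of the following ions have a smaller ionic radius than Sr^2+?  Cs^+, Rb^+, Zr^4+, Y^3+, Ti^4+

3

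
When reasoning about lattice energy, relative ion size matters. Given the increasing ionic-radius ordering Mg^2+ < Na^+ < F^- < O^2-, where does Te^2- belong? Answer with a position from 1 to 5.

Tabulating Z and e⁻: Mg^2+ has 10 e⁻ (Z=12), Na^+ has 10 e⁻ (Z=11), F^- has 10 e⁻ (Z=9), O^2- has 10 e⁻ (Z=8), Te^2- has 54 e⁻ (Z=52). Mg^2+ < Na^+ (isoelectronic, higher Z=12 is smaller); Na^+ < F^- (both 10 e⁻, Z=11>9); F^- < O^2- (both 10 e⁻, Z=9>8); O^2- < Te^2- (same group, period 2 vs 5).
Putting Te^2- in gives Mg^2+ < Na^+ < F^- < O^2- < Te^2-; it lands at slot 5.

5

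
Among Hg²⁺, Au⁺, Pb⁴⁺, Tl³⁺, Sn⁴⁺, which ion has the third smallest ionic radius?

Tl³⁺

Sn⁴⁺ (Z=50, 46 e⁻), Pb⁴⁺ (Z=82, 78 e⁻), Tl³⁺ (Z=81, 78 e⁻), Hg²⁺ (Z=80, 78 e⁻), Au⁺ (Z=79, 78 e⁻). Sn⁴⁺ < Pb⁴⁺ (same group, period 5 vs 6); Pb⁴⁺ < Tl³⁺ (isoelectronic, higher Z=82 is smaller); Tl³⁺ < Hg²⁺ (both 78 e⁻, Z=81>80); Hg²⁺ < Au⁺ (both 78 e⁻, Z=80>79).
So the order is Sn⁴⁺ < Pb⁴⁺ < Tl³⁺ < Hg²⁺ < Au⁺; the 3rd-smallest ion is Tl³⁺.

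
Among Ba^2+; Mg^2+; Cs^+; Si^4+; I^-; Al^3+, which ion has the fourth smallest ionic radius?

Ba^2+

First list Z and electron count for each: Si^4+: 10 e⁻, Z=14, Al^3+: 10 e⁻, Z=13, Mg^2+: 10 e⁻, Z=12, Ba^2+: 54 e⁻, Z=56, Cs^+: 54 e⁻, Z=55, I^-: 54 e⁻, Z=53. Si^4+ < Al^3+ (isoelectronic, higher Z=14 is smaller); Al^3+ < Mg^2+ (isoelectronic, higher Z=13 is smaller); Mg^2+ < Ba^2+ (same group, period 3 vs 6); Ba^2+ < Cs^+ (both 54 e⁻, Z=56>55); Cs^+ < I^- (isoelectronic, higher Z=55 is smaller).
So the order is Si^4+ < Al^3+ < Mg^2+ < Ba^2+ < Cs^+ < I^-; the 4th-smallest ion is Ba^2+.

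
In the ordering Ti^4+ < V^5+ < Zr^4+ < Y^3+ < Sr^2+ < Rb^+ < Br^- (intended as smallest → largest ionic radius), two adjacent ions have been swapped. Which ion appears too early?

Check each adjacent pair. Ti^4+ and V^5+ are reversed: they are isoelectronic (18 e⁻) and V has more protons than Ti (23 vs 22), making V^5+ smaller. No other neighbouring pair contradicts the periodic trends, so Ti^4+ is the ion listed too early.

Ti^4+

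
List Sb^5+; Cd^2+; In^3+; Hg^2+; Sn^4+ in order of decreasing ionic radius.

Electron counts and nuclear charges: Sb^5+ has 46 e⁻ (Z=51), Sn^4+ has 46 e⁻ (Z=50), In^3+ has 46 e⁻ (Z=49), Cd^2+ has 46 e⁻ (Z=48), Hg^2+ has 78 e⁻ (Z=80). Sb^5+ < Sn^4+ (both 46 e⁻, Z=51>50); Sn^4+ < In^3+ (both 46 e⁻, Z=50>49); In^3+ < Cd^2+ (both 46 e⁻, Z=49>48); Cd^2+ < Hg^2+ (same group, period 5 vs 6).

Hg^2+ > Cd^2+ > In^3+ > Sn^4+ > Sb^5+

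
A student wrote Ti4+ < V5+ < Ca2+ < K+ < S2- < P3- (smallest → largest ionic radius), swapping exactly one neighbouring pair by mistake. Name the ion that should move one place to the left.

Check each adjacent pair. Ti4+ and V5+ are reversed: both have 18 electrons but Z(V)=23 > Z(Ti)=22, so V5+ should be the smaller of the two. No other neighbouring pair contradicts the periodic trends, so V5+ is the ion listed too late.

V5+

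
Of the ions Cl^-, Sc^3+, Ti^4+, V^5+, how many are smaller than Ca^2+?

3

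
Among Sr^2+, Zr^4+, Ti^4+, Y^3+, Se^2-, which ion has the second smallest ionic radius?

Zr^4+

Tabulating Z and e⁻: Ti^4+ (Z=22, 18 e⁻), Zr^4+ (Z=40, 36 e⁻), Y^3+ (Z=39, 36 e⁻), Sr^2+ (Z=38, 36 e⁻), Se^2- (Z=34, 36 e⁻). Ti^4+ < Zr^4+ (same group, period 4 vs 5); Zr^4+ < Y^3+ (both 36 e⁻, Z=40>39); Y^3+ < Sr^2+ (isoelectronic, higher Z=39 is smaller); Sr^2+ < Se^2- (both 36 e⁻, Z=38>34).
Ordering: Ti^4+ < Zr^4+ < Y^3+ < Sr^2+ < Se^2-. The second smallest is Zr^4+.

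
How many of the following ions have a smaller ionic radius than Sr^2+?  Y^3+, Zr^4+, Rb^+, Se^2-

Isoelectronic series (36 e⁻ each). Size is set by nuclear charge: more protons means a smaller ion. Zr^4+ (Z=40), Y^3+ (Z=39), Sr^2+ (Z=38), Rb^+ (Z=37), Se^2- (Z=34).
Ordering all of them (including Sr^2+) by radius gives Zr^4+ < Y^3+ < Sr^2+ < Rb^+ < Se^2-. That's 2.

2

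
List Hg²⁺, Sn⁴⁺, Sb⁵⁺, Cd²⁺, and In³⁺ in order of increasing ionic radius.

Work out protons and electrons: Sb⁵⁺: 46 e⁻, Z=51, Sn⁴⁺: 46 e⁻, Z=50, In³⁺: 46 e⁻, Z=49, Cd²⁺: 46 e⁻, Z=48, Hg²⁺: 78 e⁻, Z=80. Sb⁵⁺ < Sn⁴⁺ (isoelectronic, higher Z=51 is smaller); Sn⁴⁺ < In³⁺ (isoelectronic, higher Z=50 is smaller); In³⁺ < Cd²⁺ (isoelectronic, higher Z=49 is smaller); Cd²⁺ < Hg²⁺ (same group, period 5 vs 6).

Sb⁵⁺ < Sn⁴⁺ < In³⁺ < Cd²⁺ < Hg²⁺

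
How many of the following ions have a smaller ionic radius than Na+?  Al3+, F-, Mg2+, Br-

2

Al3+: 10 e⁻, Z=13, Mg2+: 10 e⁻, Z=12, Na+: 10 e⁻, Z=11, F-: 10 e⁻, Z=9, Br-: 36 e⁻, Z=35. Al3+ < Mg2+ (isoelectronic, higher Z=13 is smaller); Mg2+ < Na+ (both 10 e⁻, Z=12>11); Na+ < F- (both 10 e⁻, Z=11>9); F- < Br- (same group, 2 shells fewer).
Overall: Al3+ < Mg2+ < Na+ < F- < Br-. Na+ has 2 below it and 2 above. So 2 are smaller.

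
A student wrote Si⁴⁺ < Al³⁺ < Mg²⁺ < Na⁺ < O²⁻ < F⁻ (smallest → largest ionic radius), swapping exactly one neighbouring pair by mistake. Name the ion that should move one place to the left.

Compare adjacent ions: both have 10 electrons but Z(F)=9 > Z(O)=8, so F⁻ should be the smaller of the two — yet in this increasing list O²⁻ sits before F⁻. Nothing else is reversed, so F⁻ should move one place to the left.

F⁻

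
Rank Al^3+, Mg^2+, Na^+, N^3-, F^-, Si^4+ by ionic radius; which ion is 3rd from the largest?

Isoelectronic series (10 e⁻ each). Size is set by nuclear charge: more protons means a smaller ion. Si^4+ (Z=14), Al^3+ (Z=13), Mg^2+ (Z=12), Na^+ (Z=11), F^- (Z=9), N^3- (Z=7).
Full ascending order: Si^4+ < Al^3+ < Mg^2+ < Na^+ < F^- < N^3-. Counting from the largest, position 3 is Na^+.

Na^+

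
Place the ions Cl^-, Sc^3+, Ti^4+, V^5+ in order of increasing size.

All of these have 18 electrons (isoelectronic). With the same electron cloud, the ion with the most protons pulls it in tightest. Nuclear charges: V^5+ (Z=23), Ti^4+ (Z=22), Sc^3+ (Z=21), Cl^- (Z=17). Highest Z is smallest.

V^5+ < Ti^4+ < Sc^3+ < Cl^-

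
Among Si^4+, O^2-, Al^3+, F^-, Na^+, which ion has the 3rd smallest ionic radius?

Na^+

Each ion has 10 electrons. The ranking follows nuclear charge in reverse — greater Z gives a smaller radius. Si^4+ (Z=14), Al^3+ (Z=13), Na^+ (Z=11), F^- (Z=9), O^2- (Z=8).
Ordering: Si^4+ < Al^3+ < Na^+ < F^- < O^2-. The 3rd smallest is Na^+.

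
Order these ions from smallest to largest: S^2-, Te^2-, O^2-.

All are in the same group with charge -2. Radius grows down the group as n (the outermost shell) increases.

O^2- < S^2- < Te^2-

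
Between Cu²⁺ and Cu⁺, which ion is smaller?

Cu²⁺

These are all Cu ions. Removing more electrons (higher positive charge) pulls the remaining electrons in closer, so Cu²⁺ is smallest and Cu⁺ is largest.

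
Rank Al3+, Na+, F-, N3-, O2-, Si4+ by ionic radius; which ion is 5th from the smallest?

All of these have 10 electrons (isoelectronic). With the same electron cloud, the ion with the most protons pulls it in tightest. Nuclear charges: Si4+ (Z=14), Al3+ (Z=13), Na+ (Z=11), F- (Z=9), O2- (Z=8), N3- (Z=7). Highest Z is smallest.
Ordering: Si4+ < Al3+ < Na+ < F- < O2- < N3-. The 5th smallest is O2-.

O2-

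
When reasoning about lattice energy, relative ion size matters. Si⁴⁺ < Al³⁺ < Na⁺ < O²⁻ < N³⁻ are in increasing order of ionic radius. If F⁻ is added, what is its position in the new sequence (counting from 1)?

These species are isoelectronic with 10 electrons. The only difference is the number of protons: Si⁴⁺ (Z=14), Al³⁺ (Z=13), Na⁺ (Z=11), F⁻ (Z=9), O²⁻ (Z=8), N³⁻ (Z=7). The strongest nuclear pull (Si⁴⁺) gives the smallest ion.
Merged order: Si⁴⁺ < Al³⁺ < Na⁺ < F⁻ < O²⁻ < N³⁻ — F⁻ is number 4.

4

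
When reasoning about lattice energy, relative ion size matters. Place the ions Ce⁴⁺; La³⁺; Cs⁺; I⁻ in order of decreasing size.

Isoelectronic series (54 e⁻ each). Size is set by nuclear charge: more protons means a smaller ion. Ce⁴⁺ (Z=58), La³⁺ (Z=57), Cs⁺ (Z=55), I⁻ (Z=53).

I⁻ > Cs⁺ > La³⁺ > Ce⁴⁺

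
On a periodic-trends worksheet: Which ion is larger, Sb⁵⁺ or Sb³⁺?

Same element, different charge: the more highly charged cation has fewer electrons and a greater effective nuclear charge per electron, making Sb⁵⁺ the smallest.

Sb³⁺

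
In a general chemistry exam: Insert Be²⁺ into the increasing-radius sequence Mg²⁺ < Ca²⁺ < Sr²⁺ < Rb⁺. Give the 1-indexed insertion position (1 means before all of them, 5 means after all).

1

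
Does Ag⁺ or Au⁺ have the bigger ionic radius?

Au⁺

All are in the same group with charge +1. Radius grows down the group as n (the outermost shell) increases.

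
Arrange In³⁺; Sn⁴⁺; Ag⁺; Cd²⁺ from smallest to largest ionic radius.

Each ion has 46 electrons. The ranking follows nuclear charge in reverse — greater Z gives a smaller radius. Sn⁴⁺ (Z=50), In³⁺ (Z=49), Cd²⁺ (Z=48), Ag⁺ (Z=47).

Sn⁴⁺ < In³⁺ < Cd²⁺ < Ag⁺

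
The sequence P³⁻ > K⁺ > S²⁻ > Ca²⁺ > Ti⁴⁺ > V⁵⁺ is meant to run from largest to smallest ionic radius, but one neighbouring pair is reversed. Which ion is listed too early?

K⁺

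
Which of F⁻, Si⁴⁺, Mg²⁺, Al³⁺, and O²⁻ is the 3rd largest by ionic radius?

Mg²⁺

All of these have 10 electrons (isoelectronic). With the same electron cloud, the ion with the most protons pulls it in tightest. Nuclear charges: Si⁴⁺ (Z=14), Al³⁺ (Z=13), Mg²⁺ (Z=12), F⁻ (Z=9), O²⁻ (Z=8). Highest Z is smallest.
That gives Si⁴⁺ < Al³⁺ < Mg²⁺ < F⁻ < O²⁻. From the largest end, number 3 is Mg²⁺.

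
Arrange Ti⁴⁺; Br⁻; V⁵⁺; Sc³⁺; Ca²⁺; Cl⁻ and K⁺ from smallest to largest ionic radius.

V⁵⁺ < Ti⁴⁺ < Sc³⁺ < Ca²⁺ < K⁺ < Cl⁻ < Br⁻

Work out protons and electrons: V⁵⁺ (Z=23, 18 e⁻), Ti⁴⁺ (Z=22, 18 e⁻), Sc³⁺ (Z=21, 18 e⁻), Ca²⁺ (Z=20, 18 e⁻), K⁺ (Z=19, 18 e⁻), Cl⁻ (Z=17, 18 e⁻), Br⁻ (Z=35, 36 e⁻). V⁵⁺ < Ti⁴⁺ (isoelectronic, higher Z=23 is smaller); Ti⁴⁺ < Sc³⁺ (both 18 e⁻, Z=22>21); Sc³⁺ < Ca²⁺ (both 18 e⁻, Z=21>20); Ca²⁺ < K⁺ (both 18 e⁻, Z=20>19); K⁺ < Cl⁻ (isoelectronic, higher Z=19 is smaller); Cl⁻ < Br⁻ (same group, period 3 vs 4).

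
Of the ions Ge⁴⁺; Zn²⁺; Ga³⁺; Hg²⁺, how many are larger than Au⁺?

Ge⁴⁺ has 28 e⁻ (Z=32), Ga³⁺ has 28 e⁻ (Z=31), Zn²⁺ has 28 e⁻ (Z=30), Hg²⁺ has 78 e⁻ (Z=80), Au⁺ has 78 e⁻ (Z=79). Ge⁴⁺ < Ga³⁺ (isoelectronic, higher Z=32 is smaller); Ga³⁺ < Zn²⁺ (isoelectronic, higher Z=31 is smaller); Zn²⁺ < Hg²⁺ (same group, period 4 vs 6); Hg²⁺ < Au⁺ (both 78 e⁻, Z=80>79).
Relative to Au⁺, the ions that are larger are none. Count: 0.

0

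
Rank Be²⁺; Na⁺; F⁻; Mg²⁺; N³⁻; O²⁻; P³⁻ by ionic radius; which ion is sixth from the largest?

Mg²⁺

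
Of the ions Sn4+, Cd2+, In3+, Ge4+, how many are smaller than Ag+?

4

Work out protons and electrons: Ge4+ has 28 e⁻ (Z=32), Sn4+ has 46 e⁻ (Z=50), In3+ has 46 e⁻ (Z=49), Cd2+ has 46 e⁻ (Z=48), Ag+ has 46 e⁻ (Z=47). Ge4+ < Sn4+ (same group, 1 shell fewer); Sn4+ < In3+ (both 46 e⁻, Z=50>49); In3+ < Cd2+ (isoelectronic, higher Z=49 is smaller); Cd2+ < Ag+ (both 46 e⁻, Z=48>47).
Ordering all of them (including Ag+) by radius gives Ge4+ < Sn4+ < In3+ < Cd2+ < Ag+. So 4 are smaller.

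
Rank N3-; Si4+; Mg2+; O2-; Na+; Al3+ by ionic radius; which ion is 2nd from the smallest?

Al3+

Isoelectronic series (10 e⁻ each). Size is set by nuclear charge: more protons means a smaller ion. Si4+ (Z=14), Al3+ (Z=13), Mg2+ (Z=12), Na+ (Z=11), O2- (Z=8), N3- (Z=7).
That gives Si4+ < Al3+ < Mg2+ < Na+ < O2- < N3-. From the smallest end, number 2 is Al3+.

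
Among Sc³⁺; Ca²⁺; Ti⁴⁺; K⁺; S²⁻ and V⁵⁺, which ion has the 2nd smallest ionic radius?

Ti⁴⁺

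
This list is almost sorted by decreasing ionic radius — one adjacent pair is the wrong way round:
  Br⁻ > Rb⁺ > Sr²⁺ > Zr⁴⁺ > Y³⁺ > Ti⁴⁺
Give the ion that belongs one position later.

Scanning neighbour by neighbour, only Zr⁴⁺/Y³⁺ violates a trend: they are isoelectronic (36 e⁻) and Zr has more protons than Y (40 vs 39), making Zr⁴⁺ smaller. That makes Zr⁴⁺ the one sitting a position early relative to where it belongs.

Zr⁴⁺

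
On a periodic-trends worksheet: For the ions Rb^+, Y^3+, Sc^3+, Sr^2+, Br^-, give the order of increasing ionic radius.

Sc^3+ < Y^3+ < Sr^2+ < Rb^+ < Br^-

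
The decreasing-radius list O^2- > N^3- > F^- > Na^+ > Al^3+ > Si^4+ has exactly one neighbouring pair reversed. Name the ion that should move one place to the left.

N^3-

The pair O^2-, N^3- is the wrong way round — both have 10 electrons but Z(O)=8 > Z(N)=7, so O^2- should be the smaller of the two. All other adjacent pairs agree with periodic trends, so N^3- is the misplaced ion.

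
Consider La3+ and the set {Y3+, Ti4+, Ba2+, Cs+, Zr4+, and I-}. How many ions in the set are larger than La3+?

3

Work out protons and electrons: Ti4+ has 18 e⁻ (Z=22), Zr4+ has 36 e⁻ (Z=40), Y3+ has 36 e⁻ (Z=39), La3+ has 54 e⁻ (Z=57), Ba2+ has 54 e⁻ (Z=56), Cs+ has 54 e⁻ (Z=55), I- has 54 e⁻ (Z=53). Ti4+ < Zr4+ (same group, period 4 vs 5); Zr4+ < Y3+ (isoelectronic, higher Z=40 is smaller); Y3+ < La3+ (same group, 1 shell fewer); La3+ < Ba2+ (isoelectronic, higher Z=57 is smaller); Ba2+ < Cs+ (isoelectronic, higher Z=56 is smaller); Cs+ < I- (isoelectronic, higher Z=55 is smaller).
Relative to La3+, the ions that are larger are Ba2+, Cs+, I-. So 3 are larger.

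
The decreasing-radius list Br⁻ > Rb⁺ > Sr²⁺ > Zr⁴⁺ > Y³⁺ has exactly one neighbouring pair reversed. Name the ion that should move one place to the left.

Compare adjacent ions: both have 36 electrons but Z(Zr)=40 > Z(Y)=39, so Zr⁴⁺ should be the smaller of the two — yet in this decreasing list Zr⁴⁺ sits before Y³⁺. Nothing else is reversed, so Y³⁺ should move one place to the left.

Y³⁺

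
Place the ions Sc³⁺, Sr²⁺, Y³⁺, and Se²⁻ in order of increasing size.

Sc³⁺ (Z=21, 18 e⁻), Y³⁺ (Z=39, 36 e⁻), Sr²⁺ (Z=38, 36 e⁻), Se²⁻ (Z=34, 36 e⁻). Sc³⁺ < Y³⁺ (same group, period 4 vs 5); Y³⁺ < Sr²⁺ (both 36 e⁻, Z=39>38); Sr²⁺ < Se²⁻ (isoelectronic, higher Z=38 is smaller).

Sc³⁺ < Y³⁺ < Sr²⁺ < Se²⁻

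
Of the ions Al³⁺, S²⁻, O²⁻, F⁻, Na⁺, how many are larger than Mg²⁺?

Electron counts and nuclear charges: Al³⁺ has 10 e⁻ (Z=13), Mg²⁺ has 10 e⁻ (Z=12), Na⁺ has 10 e⁻ (Z=11), F⁻ has 10 e⁻ (Z=9), O²⁻ has 10 e⁻ (Z=8), S²⁻ has 18 e⁻ (Z=16). Al³⁺ < Mg²⁺ (both 10 e⁻, Z=13>12); Mg²⁺ < Na⁺ (both 10 e⁻, Z=12>11); Na⁺ < F⁻ (isoelectronic, higher Z=11 is smaller); F⁻ < O²⁻ (isoelectronic, higher Z=9 is smaller); O²⁻ < S²⁻ (same group, 1 shell fewer).
Ordering all of them (including Mg²⁺) by radius gives Al³⁺ < Mg²⁺ < Na⁺ < F⁻ < O²⁻ < S²⁻. So 4 are larger.

4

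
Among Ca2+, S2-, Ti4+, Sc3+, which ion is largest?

S2-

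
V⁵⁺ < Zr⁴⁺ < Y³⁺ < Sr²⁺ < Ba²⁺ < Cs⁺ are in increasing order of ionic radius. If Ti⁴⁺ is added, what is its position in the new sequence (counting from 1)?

2

Work out protons and electrons: V⁵⁺ has 18 e⁻ (Z=23), Ti⁴⁺ has 18 e⁻ (Z=22), Zr⁴⁺ has 36 e⁻ (Z=40), Y³⁺ has 36 e⁻ (Z=39), Sr²⁺ has 36 e⁻ (Z=38), Ba²⁺ has 54 e⁻ (Z=56), Cs⁺ has 54 e⁻ (Z=55). V⁵⁺ < Ti⁴⁺ (isoelectronic, higher Z=23 is smaller); Ti⁴⁺ < Zr⁴⁺ (same group, period 4 vs 5); Zr⁴⁺ < Y³⁺ (isoelectronic, higher Z=40 is smaller); Y³⁺ < Sr²⁺ (both 36 e⁻, Z=39>38); Sr²⁺ < Ba²⁺ (same group, 1 shell fewer); Ba²⁺ < Cs⁺ (isoelectronic, higher Z=56 is smaller).
Merged order: V⁵⁺ < Ti⁴⁺ < Zr⁴⁺ < Y³⁺ < Sr²⁺ < Ba²⁺ < Cs⁺ — Ti⁴⁺ is number 2.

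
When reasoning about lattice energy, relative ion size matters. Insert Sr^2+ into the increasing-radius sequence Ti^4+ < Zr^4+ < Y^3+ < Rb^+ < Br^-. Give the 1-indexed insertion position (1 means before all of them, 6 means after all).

4

Work out protons and electrons: Ti^4+: 18 e⁻, Z=22, Zr^4+: 36 e⁻, Z=40, Y^3+: 36 e⁻, Z=39, Sr^2+: 36 e⁻, Z=38, Rb^+: 36 e⁻, Z=37, Br^-: 36 e⁻, Z=35. Ti^4+ < Zr^4+ (same group, period 4 vs 5); Zr^4+ < Y^3+ (isoelectronic, higher Z=40 is smaller); Y^3+ < Sr^2+ (isoelectronic, higher Z=39 is smaller); Sr^2+ < Rb^+ (isoelectronic, higher Z=38 is smaller); Rb^+ < Br^- (both 36 e⁻, Z=37>35).
With Sr^2+ included the full order is Ti^4+ < Zr^4+ < Y^3+ < Sr^2+ < Rb^+ < Br^-, so it takes position 4.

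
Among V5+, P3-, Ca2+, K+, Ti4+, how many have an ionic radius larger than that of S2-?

1

Isoelectronic series (18 e⁻ each). Size is set by nuclear charge: more protons means a smaller ion. V5+ (Z=23), Ti4+ (Z=22), Ca2+ (Z=20), K+ (Z=19), S2- (Z=16), P3- (Z=15).
Ordering all of them (including S2-) by radius gives V5+ < Ti4+ < Ca2+ < K+ < S2- < P3-. So 1 is larger.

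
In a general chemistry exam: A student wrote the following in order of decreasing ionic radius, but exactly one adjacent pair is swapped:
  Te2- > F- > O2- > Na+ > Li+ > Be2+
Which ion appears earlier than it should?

The pair F-, O2- is the wrong way round — they are isoelectronic (10 e⁻) and F has more protons than O (9 vs 8), making F- smaller. All other adjacent pairs agree with periodic trends, so F- is the misplaced ion.

F-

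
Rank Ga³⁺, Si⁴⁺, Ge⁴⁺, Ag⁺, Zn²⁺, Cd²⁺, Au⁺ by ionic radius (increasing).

Si⁴⁺ < Ge⁴⁺ < Ga³⁺ < Zn²⁺ < Cd²⁺ < Ag⁺ < Au⁺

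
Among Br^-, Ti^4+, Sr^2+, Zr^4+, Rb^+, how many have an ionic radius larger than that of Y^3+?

Work out protons and electrons: Ti^4+ has 18 e⁻ (Z=22), Zr^4+ has 36 e⁻ (Z=40), Y^3+ has 36 e⁻ (Z=39), Sr^2+ has 36 e⁻ (Z=38), Rb^+ has 36 e⁻ (Z=37), Br^- has 36 e⁻ (Z=35). Ti^4+ < Zr^4+ (same group, period 4 vs 5); Zr^4+ < Y^3+ (both 36 e⁻, Z=40>39); Y^3+ < Sr^2+ (both 36 e⁻, Z=39>38); Sr^2+ < Rb^+ (isoelectronic, higher Z=38 is smaller); Rb^+ < Br^- (both 36 e⁻, Z=37>35).
Relative to Y^3+, the ions that are larger are Sr^2+, Rb^+, Br^-. Count: 3.

3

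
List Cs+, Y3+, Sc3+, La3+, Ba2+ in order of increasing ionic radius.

Work out protons and electrons: Sc3+ (Z=21, 18 e⁻), Y3+ (Z=39, 36 e⁻), La3+ (Z=57, 54 e⁻), Ba2+ (Z=56, 54 e⁻), Cs+ (Z=55, 54 e⁻). Sc3+ < Y3+ (same group, period 4 vs 5); Y3+ < La3+ (same group, 1 shell fewer); La3+ < Ba2+ (both 54 e⁻, Z=57>56); Ba2+ < Cs+ (both 54 e⁻, Z=56>55).

Sc3+ < Y3+ < La3+ < Ba2+ < Cs+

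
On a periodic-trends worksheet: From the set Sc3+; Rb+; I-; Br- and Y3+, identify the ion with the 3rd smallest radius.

Work out protons and electrons: Sc3+: 18 e⁻, Z=21, Y3+: 36 e⁻, Z=39, Rb+: 36 e⁻, Z=37, Br-: 36 e⁻, Z=35, I-: 54 e⁻, Z=53. Sc3+ < Y3+ (same group, period 4 vs 5); Y3+ < Rb+ (both 36 e⁻, Z=39>37); Rb+ < Br- (isoelectronic, higher Z=37 is smaller); Br- < I- (same group, 1 shell fewer).
That gives Sc3+ < Y3+ < Rb+ < Br- < I-. From the smallest end, number 3 is Rb+.

Rb+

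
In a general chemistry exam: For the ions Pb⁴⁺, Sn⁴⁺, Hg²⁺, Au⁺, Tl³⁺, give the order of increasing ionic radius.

Tabulating Z and e⁻: Sn⁴⁺ has 46 e⁻ (Z=50), Pb⁴⁺ has 78 e⁻ (Z=82), Tl³⁺ has 78 e⁻ (Z=81), Hg²⁺ has 78 e⁻ (Z=80), Au⁺ has 78 e⁻ (Z=79). Sn⁴⁺ < Pb⁴⁺ (same group, period 5 vs 6); Pb⁴⁺ < Tl³⁺ (both 78 e⁻, Z=82>81); Tl³⁺ < Hg²⁺ (isoelectronic, higher Z=81 is smaller); Hg²⁺ < Au⁺ (isoelectronic, higher Z=80 is smaller).

Sn⁴⁺ < Pb⁴⁺ < Tl³⁺ < Hg²⁺ < Au⁺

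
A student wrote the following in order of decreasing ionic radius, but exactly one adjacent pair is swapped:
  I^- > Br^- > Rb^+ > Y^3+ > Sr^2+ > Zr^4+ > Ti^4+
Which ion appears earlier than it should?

Y^3+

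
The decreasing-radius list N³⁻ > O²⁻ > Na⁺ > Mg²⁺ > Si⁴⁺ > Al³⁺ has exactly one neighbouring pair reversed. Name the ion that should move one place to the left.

The pair Si⁴⁺, Al³⁺ is the wrong way round — they are isoelectronic (10 e⁻) and Si has more protons than Al (14 vs 13), making Si⁴⁺ smaller. All other adjacent pairs agree with periodic trends, so Al³⁺ is the misplaced ion.

Al³⁺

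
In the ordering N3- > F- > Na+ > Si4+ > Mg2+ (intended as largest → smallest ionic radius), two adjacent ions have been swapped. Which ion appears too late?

Scanning neighbour by neighbour, only Si4+/Mg2+ violates a trend: both have 10 electrons but Z(Si)=14 > Z(Mg)=12, so Si4+ should be the smaller of the two. That makes Mg2+ the one sitting a position late relative to where it belongs.

Mg2+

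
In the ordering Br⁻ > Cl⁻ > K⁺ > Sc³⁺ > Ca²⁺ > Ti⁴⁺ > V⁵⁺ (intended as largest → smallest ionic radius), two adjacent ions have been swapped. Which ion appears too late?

Ca²⁺

The pair Sc³⁺, Ca²⁺ is the wrong way round — Sc³⁺ and Ca²⁺ share 18 electrons; the higher nuclear charge on Sc (Z=21) contracts it more, so Sc³⁺ < Ca²⁺. All other adjacent pairs agree with periodic trends, so Ca²⁺ is the misplaced ion.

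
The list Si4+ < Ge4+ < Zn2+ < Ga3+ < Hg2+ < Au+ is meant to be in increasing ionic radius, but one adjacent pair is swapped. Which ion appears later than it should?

Ga3+

Check each adjacent pair. Zn2+ and Ga3+ are reversed: Ga3+ and Zn2+ share 28 electrons; the higher nuclear charge on Ga (Z=31) contracts it more, so Ga3+ < Zn2+. No other neighbouring pair contradicts the periodic trends, so Ga3+ is the ion listed too late.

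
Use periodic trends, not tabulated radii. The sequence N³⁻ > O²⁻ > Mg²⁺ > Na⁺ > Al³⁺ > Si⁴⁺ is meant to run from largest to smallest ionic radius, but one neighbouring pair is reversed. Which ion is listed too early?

Mg²⁺

Scanning neighbour by neighbour, only Mg²⁺/Na⁺ violates a trend: both have 10 electrons but Z(Mg)=12 > Z(Na)=11, so Mg²⁺ should be the smaller of the two. That makes Mg²⁺ the one sitting a position early relative to where it belongs.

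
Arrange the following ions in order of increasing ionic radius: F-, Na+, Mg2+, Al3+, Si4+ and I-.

Si4+ < Al3+ < Mg2+ < Na+ < F- < I-

Electron counts and nuclear charges: Si4+ has 10 e⁻ (Z=14), Al3+ has 10 e⁻ (Z=13), Mg2+ has 10 e⁻ (Z=12), Na+ has 10 e⁻ (Z=11), F- has 10 e⁻ (Z=9), I- has 54 e⁻ (Z=53). Si4+ < Al3+ (isoelectronic, higher Z=14 is smaller); Al3+ < Mg2+ (isoelectronic, higher Z=13 is smaller); Mg2+ < Na+ (isoelectronic, higher Z=12 is smaller); Na+ < F- (both 10 e⁻, Z=11>9); F- < I- (same group, period 2 vs 5).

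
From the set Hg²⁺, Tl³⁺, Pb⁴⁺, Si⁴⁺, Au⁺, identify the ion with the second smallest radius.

Pb⁴⁺

Electron counts and nuclear charges: Si⁴⁺: 10 e⁻, Z=14, Pb⁴⁺: 78 e⁻, Z=82, Tl³⁺: 78 e⁻, Z=81, Hg²⁺: 78 e⁻, Z=80, Au⁺: 78 e⁻, Z=79. Si⁴⁺ < Pb⁴⁺ (same group, period 3 vs 6); Pb⁴⁺ < Tl³⁺ (both 78 e⁻, Z=82>81); Tl³⁺ < Hg²⁺ (both 78 e⁻, Z=81>80); Hg²⁺ < Au⁺ (both 78 e⁻, Z=80>79).
That gives Si⁴⁺ < Pb⁴⁺ < Tl³⁺ < Hg²⁺ < Au⁺. From the smallest end, number 2 is Pb⁴⁺.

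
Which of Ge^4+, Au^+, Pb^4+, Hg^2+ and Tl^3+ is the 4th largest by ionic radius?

Pb^4+

Electron counts and nuclear charges: Ge^4+ has 28 e⁻ (Z=32), Pb^4+ has 78 e⁻ (Z=82), Tl^3+ has 78 e⁻ (Z=81), Hg^2+ has 78 e⁻ (Z=80), Au^+ has 78 e⁻ (Z=79). Ge^4+ < Pb^4+ (same group, period 4 vs 6); Pb^4+ < Tl^3+ (both 78 e⁻, Z=82>81); Tl^3+ < Hg^2+ (isoelectronic, higher Z=81 is smaller); Hg^2+ < Au^+ (both 78 e⁻, Z=80>79).
So the order is Ge^4+ < Pb^4+ < Tl^3+ < Hg^2+ < Au^+; the 4th-largest ion is Pb^4+.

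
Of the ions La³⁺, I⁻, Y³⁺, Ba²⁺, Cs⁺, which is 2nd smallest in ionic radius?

Tabulating Z and e⁻: Y³⁺ (Z=39, 36 e⁻), La³⁺ (Z=57, 54 e⁻), Ba²⁺ (Z=56, 54 e⁻), Cs⁺ (Z=55, 54 e⁻), I⁻ (Z=53, 54 e⁻). Y³⁺ < La³⁺ (same group, 1 shell fewer); La³⁺ < Ba²⁺ (isoelectronic, higher Z=57 is smaller); Ba²⁺ < Cs⁺ (isoelectronic, higher Z=56 is smaller); Cs⁺ < I⁻ (isoelectronic, higher Z=55 is smaller).
So the order is Y³⁺ < La³⁺ < Ba²⁺ < Cs⁺ < I⁻; the 2nd-smallest ion is La³⁺.

La³⁺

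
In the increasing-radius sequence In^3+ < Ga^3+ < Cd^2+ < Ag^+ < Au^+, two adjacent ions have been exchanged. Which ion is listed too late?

Ga^3+

The pair In^3+, Ga^3+ is the wrong way round — Ga^3+ and In^3+ are in one column with the same charge; the lighter period-4 ion has one fewer shell and is smaller. All other adjacent pairs agree with periodic trends, so Ga^3+ is the misplaced ion.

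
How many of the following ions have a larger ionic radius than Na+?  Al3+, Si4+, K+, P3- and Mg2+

Si4+ has 10 e⁻ (Z=14), Al3+ has 10 e⁻ (Z=13), Mg2+ has 10 e⁻ (Z=12), Na+ has 10 e⁻ (Z=11), K+ has 18 e⁻ (Z=19), P3- has 18 e⁻ (Z=15). Si4+ < Al3+ (isoelectronic, higher Z=14 is smaller); Al3+ < Mg2+ (isoelectronic, higher Z=13 is smaller); Mg2+ < Na+ (isoelectronic, higher Z=12 is smaller); Na+ < K+ (same group, period 3 vs 4); K+ < P3- (both 18 e⁻, Z=19>15).
Relative to Na+, the ions that are larger are K+, P3-. Count: 2.

2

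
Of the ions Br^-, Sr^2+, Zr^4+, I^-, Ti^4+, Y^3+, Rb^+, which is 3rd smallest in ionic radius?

Work out protons and electrons: Ti^4+ has 18 e⁻ (Z=22), Zr^4+ has 36 e⁻ (Z=40), Y^3+ has 36 e⁻ (Z=39), Sr^2+ has 36 e⁻ (Z=38), Rb^+ has 36 e⁻ (Z=37), Br^- has 36 e⁻ (Z=35), I^- has 54 e⁻ (Z=53). Ti^4+ < Zr^4+ (same group, 1 shell fewer); Zr^4+ < Y^3+ (isoelectronic, higher Z=40 is smaller); Y^3+ < Sr^2+ (both 36 e⁻, Z=39>38); Sr^2+ < Rb^+ (both 36 e⁻, Z=38>37); Rb^+ < Br^- (both 36 e⁻, Z=37>35); Br^- < I^- (same group, 1 shell fewer).
That gives Ti^4+ < Zr^4+ < Y^3+ < Sr^2+ < Rb^+ < Br^- < I^-. From the smallest end, number 3 is Y^3+.

Y^3+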